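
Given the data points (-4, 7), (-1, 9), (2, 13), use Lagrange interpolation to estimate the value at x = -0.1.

Lagrange interpolation formula:
P(x) = Σ yᵢ × Lᵢ(x)
where Lᵢ(x) = Π_{j≠i} (x - xⱼ)/(xᵢ - xⱼ)

L_0(-0.1) = (-0.1 - (-1))/(-4 - (-1)) × (-0.1 - 2)/(-4 - 2) = -0.105000
L_1(-0.1) = (-0.1 - (-4))/(-1 - (-4)) × (-0.1 - 2)/(-1 - 2) = 0.910000
L_2(-0.1) = (-0.1 - (-4))/(2 - (-4)) × (-0.1 - (-1))/(2 - (-1)) = 0.195000

P(-0.1) = 7×L_0(-0.1) + 9×L_1(-0.1) + 13×L_2(-0.1)
P(-0.1) = 9.990000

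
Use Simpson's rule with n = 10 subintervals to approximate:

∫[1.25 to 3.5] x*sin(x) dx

f(x) = x*sin(x)
a = 1.25, b = 3.5, n = 10
h = (b - a)/n = 0.225000

Simpson's rule: (h/3)[f(x₀) + 4f(x₁) + 2f(x₂) + ... + f(xₙ)]

x_0 = 1.2500, f(x_0) = 1.186231, coefficient = 1
x_1 = 1.4750, f(x_1) = 1.468237, coefficient = 4
x_2 = 1.7000, f(x_2) = 1.685830, coefficient = 2
x_3 = 1.9250, f(x_3) = 1.805502, coefficient = 4
x_4 = 2.1500, f(x_4) = 1.799332, coefficient = 2
x_5 = 2.3750, f(x_5) = 1.647502, coefficient = 4
x_6 = 2.6000, f(x_6) = 1.340304, coefficient = 2
x_7 = 2.8250, f(x_7) = 0.879508, coefficient = 4
x_8 = 3.0500, f(x_8) = 0.278967, coefficient = 2
x_9 = 3.2750, f(x_9) = -0.435614, coefficient = 4
x_10 = 3.5000, f(x_10) = -1.227741, coefficient = 1

I ≈ (0.225000/3) × 31.627896 = 2.372092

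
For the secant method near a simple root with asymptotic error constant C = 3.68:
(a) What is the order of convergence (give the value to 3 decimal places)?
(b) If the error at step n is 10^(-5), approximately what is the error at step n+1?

(a) Secant method has superlinear convergence with order φ = (1+√5)/2 ≈ 1.618.
    This means |e_{n+1}| ≈ C|e_n|^1.618.

(b) With |e_n| = 10^(-5) and C = 3.68:
    |e_{n+1}| ≈ 3.68 × (10^(-5))^1.618 = 3.68 × 10^(-8.09)

(a) ≈ 1.618 (golden ratio); (b) |e_{n+1}| ≈ 2.990e-08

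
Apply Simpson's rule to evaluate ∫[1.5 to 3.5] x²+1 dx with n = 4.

f(x) = x²+1
a = 1.5, b = 3.5, n = 4
h = (b - a)/n = 0.500000

Simpson's rule: (h/3)[f(x₀) + 4f(x₁) + 2f(x₂) + ... + f(xₙ)]

x_0 = 1.5000, f(x_0) = 3.250000, coefficient = 1
x_1 = 2.0000, f(x_1) = 5.000000, coefficient = 4
x_2 = 2.5000, f(x_2) = 7.250000, coefficient = 2
x_3 = 3.0000, f(x_3) = 10.000000, coefficient = 4
x_4 = 3.5000, f(x_4) = 13.250000, coefficient = 1

I ≈ (0.500000/3) × 91.000000 = 15.166667
Exact value: 15.166667
Error: 0.000000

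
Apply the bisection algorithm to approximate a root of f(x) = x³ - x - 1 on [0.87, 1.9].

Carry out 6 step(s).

f(x) = x³ - x - 1
Initial interval: [0.87, 1.9]

Iteration 1:
  c_1 = (0.870000 + 1.900000)/2 = 1.385000
  f(c_1) = f(1.385000) = 0.271742
  f(a) × f(c) < 0, new interval: [0.870000, 1.385000]
Iteration 2:
  c_2 = (0.870000 + 1.385000)/2 = 1.127500
  f(c_2) = f(1.127500) = -0.694159
  f(a) × f(c) ≥ 0, new interval: [1.127500, 1.385000]
Iteration 3:
  c_3 = (1.127500 + 1.385000)/2 = 1.256250
  f(c_3) = f(1.256250) = -0.273681
  f(a) × f(c) ≥ 0, new interval: [1.256250, 1.385000]
Iteration 4:
  c_4 = (1.256250 + 1.385000)/2 = 1.320625
  f(c_4) = f(1.320625) = -0.017388
  f(a) × f(c) ≥ 0, new interval: [1.320625, 1.385000]
Iteration 5:
  c_5 = (1.320625 + 1.385000)/2 = 1.352813
  f(c_5) = f(1.352813) = 0.122972
  f(a) × f(c) < 0, new interval: [1.320625, 1.352813]
Iteration 6:
  c_6 = (1.320625 + 1.352813)/2 = 1.336719
  f(c_6) = f(1.336719) = 0.051753
  f(a) × f(c) < 0, new interval: [1.320625, 1.336719]

After 6 iteration(s), the approximation is c_6 = 1.336719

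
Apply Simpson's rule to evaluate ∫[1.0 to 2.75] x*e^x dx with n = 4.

f(x) = x*e^x
a = 1.0, b = 2.75, n = 4
h = (b - a)/n = 0.437500

Simpson's rule: (h/3)[f(x₀) + 4f(x₁) + 2f(x₂) + ... + f(xₙ)]

x_0 = 1.0000, f(x_0) = 2.718282, coefficient = 1
x_1 = 1.4375, f(x_1) = 6.052101, coefficient = 4
x_2 = 1.8750, f(x_2) = 12.226536, coefficient = 2
x_3 = 2.3125, f(x_3) = 23.355423, coefficient = 4
x_4 = 2.7500, f(x_4) = 43.017238, coefficient = 1

I ≈ (0.437500/3) × 187.818686 = 27.390225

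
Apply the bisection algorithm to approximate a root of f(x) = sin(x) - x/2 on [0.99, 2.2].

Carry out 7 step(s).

f(x) = sin(x) - x/2
Initial interval: [0.99, 2.2]

Iteration 1:
  c_1 = (0.990000 + 2.200000)/2 = 1.595000
  f(c_1) = f(1.595000) = 0.202207
  f(a) × f(c) ≥ 0, new interval: [1.595000, 2.200000]
Iteration 2:
  c_2 = (1.595000 + 2.200000)/2 = 1.897500
  f(c_2) = f(1.897500) = -0.001645
  f(a) × f(c) < 0, new interval: [1.595000, 1.897500]
Iteration 3:
  c_3 = (1.595000 + 1.897500)/2 = 1.746250
  f(c_3) = f(1.746250) = 0.111522
  f(a) × f(c) ≥ 0, new interval: [1.746250, 1.897500]
Iteration 4:
  c_4 = (1.746250 + 1.897500)/2 = 1.821875
  f(c_4) = f(1.821875) = 0.057707
  f(a) × f(c) ≥ 0, new interval: [1.821875, 1.897500]
Iteration 5:
  c_5 = (1.821875 + 1.897500)/2 = 1.859688
  f(c_5) = f(1.859688) = 0.028717
  f(a) × f(c) ≥ 0, new interval: [1.859688, 1.897500]
Iteration 6:
  c_6 = (1.859688 + 1.897500)/2 = 1.878594
  f(c_6) = f(1.878594) = 0.013706
  f(a) × f(c) ≥ 0, new interval: [1.878594, 1.897500]
Iteration 7:
  c_7 = (1.878594 + 1.897500)/2 = 1.888047
  f(c_7) = f(1.888047) = 0.006073
  f(a) × f(c) ≥ 0, new interval: [1.888047, 1.897500]

After 7 iteration(s), the approximation is c_7 = 1.888047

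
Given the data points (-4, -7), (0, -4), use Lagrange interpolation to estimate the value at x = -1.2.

Lagrange interpolation formula:
P(x) = Σ yᵢ × Lᵢ(x)
where Lᵢ(x) = Π_{j≠i} (x - xⱼ)/(xᵢ - xⱼ)

L_0(-1.2) = (-1.2 - 0)/(-4 - 0) = 0.300000
L_1(-1.2) = (-1.2 - (-4))/(0 - (-4)) = 0.700000

P(-1.2) = (-7)×L_0(-1.2) + (-4)×L_1(-1.2)
P(-1.2) = -4.900000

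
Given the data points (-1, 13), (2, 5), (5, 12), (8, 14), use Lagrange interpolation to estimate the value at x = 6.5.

Lagrange interpolation formula:
P(x) = Σ yᵢ × Lᵢ(x)
where Lᵢ(x) = Π_{j≠i} (x - xⱼ)/(xᵢ - xⱼ)

L_0(6.5) = (6.5 - 2)/(-1 - 2) × (6.5 - 5)/(-1 - 5) × (6.5 - 8)/(-1 - 8) = 0.062500
L_1(6.5) = (6.5 - (-1))/(2 - (-1)) × (6.5 - 5)/(2 - 5) × (6.5 - 8)/(2 - 8) = -0.312500
L_2(6.5) = (6.5 - (-1))/(5 - (-1)) × (6.5 - 2)/(5 - 2) × (6.5 - 8)/(5 - 8) = 0.937500
L_3(6.5) = (6.5 - (-1))/(8 - (-1)) × (6.5 - 2)/(8 - 2) × (6.5 - 5)/(8 - 5) = 0.312500

P(6.5) = 13×L_0(6.5) + 5×L_1(6.5) + 12×L_2(6.5) + 14×L_3(6.5)
P(6.5) = 14.875000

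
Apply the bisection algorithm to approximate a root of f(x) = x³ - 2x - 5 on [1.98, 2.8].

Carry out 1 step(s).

f(x) = x³ - 2x - 5
Initial interval: [1.98, 2.8]

Iteration 1:
  c_1 = (1.980000 + 2.800000)/2 = 2.390000
  f(c_1) = f(2.390000) = 3.871919
  f(a) × f(c) < 0, new interval: [1.980000, 2.390000]

After 1 iteration(s), the approximation is c_1 = 2.390000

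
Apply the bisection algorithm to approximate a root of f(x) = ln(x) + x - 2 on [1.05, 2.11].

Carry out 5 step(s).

f(x) = ln(x) + x - 2
Initial interval: [1.05, 2.11]

Iteration 1:
  c_1 = (1.050000 + 2.110000)/2 = 1.580000
  f(c_1) = f(1.580000) = 0.037425
  f(a) × f(c) < 0, new interval: [1.050000, 1.580000]
Iteration 2:
  c_2 = (1.050000 + 1.580000)/2 = 1.315000
  f(c_2) = f(1.315000) = -0.411163
  f(a) × f(c) ≥ 0, new interval: [1.315000, 1.580000]
Iteration 3:
  c_3 = (1.315000 + 1.580000)/2 = 1.447500
  f(c_3) = f(1.447500) = -0.182662
  f(a) × f(c) ≥ 0, new interval: [1.447500, 1.580000]
Iteration 4:
  c_4 = (1.447500 + 1.580000)/2 = 1.513750
  f(c_4) = f(1.513750) = -0.071660
  f(a) × f(c) ≥ 0, new interval: [1.513750, 1.580000]
Iteration 5:
  c_5 = (1.513750 + 1.580000)/2 = 1.546875
  f(c_5) = f(1.546875) = -0.016888
  f(a) × f(c) ≥ 0, new interval: [1.546875, 1.580000]

After 5 iteration(s), the approximation is c_5 = 1.546875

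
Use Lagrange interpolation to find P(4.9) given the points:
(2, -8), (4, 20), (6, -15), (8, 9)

Lagrange interpolation formula:
P(x) = Σ yᵢ × Lᵢ(x)
where Lᵢ(x) = Π_{j≠i} (x - xⱼ)/(xᵢ - xⱼ)

L_0(4.9) = (4.9 - 4)/(2 - 4) × (4.9 - 6)/(2 - 6) × (4.9 - 8)/(2 - 8) = -0.063937
L_1(4.9) = (4.9 - 2)/(4 - 2) × (4.9 - 6)/(4 - 6) × (4.9 - 8)/(4 - 8) = 0.618062
L_2(4.9) = (4.9 - 2)/(6 - 2) × (4.9 - 4)/(6 - 4) × (4.9 - 8)/(6 - 8) = 0.505688
L_3(4.9) = (4.9 - 2)/(8 - 2) × (4.9 - 4)/(8 - 4) × (4.9 - 6)/(8 - 6) = -0.059813

P(4.9) = (-8)×L_0(4.9) + 20×L_1(4.9) + (-15)×L_2(4.9) + 9×L_3(4.9)
P(4.9) = 4.749125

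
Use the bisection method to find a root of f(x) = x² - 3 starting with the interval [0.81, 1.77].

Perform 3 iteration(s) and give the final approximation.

f(x) = x² - 3
Initial interval: [0.81, 1.77]

Iteration 1:
  c_1 = (0.810000 + 1.770000)/2 = 1.290000
  f(c_1) = f(1.290000) = -1.335900
  f(a) × f(c) ≥ 0, new interval: [1.290000, 1.770000]
Iteration 2:
  c_2 = (1.290000 + 1.770000)/2 = 1.530000
  f(c_2) = f(1.530000) = -0.659100
  f(a) × f(c) ≥ 0, new interval: [1.530000, 1.770000]
Iteration 3:
  c_3 = (1.530000 + 1.770000)/2 = 1.650000
  f(c_3) = f(1.650000) = -0.277500
  f(a) × f(c) ≥ 0, new interval: [1.650000, 1.770000]

After 3 iteration(s), the approximation is c_3 = 1.650000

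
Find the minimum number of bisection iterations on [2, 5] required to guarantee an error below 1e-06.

We need (b-a)/2^n ≤ 1e-06
(5 - 2)/2^n ≤ 1e-06
3/2^n ≤ 1e-06
2^n ≥ 3000000
n ≥ log₂(3000000) = 21.52
n ≥ 22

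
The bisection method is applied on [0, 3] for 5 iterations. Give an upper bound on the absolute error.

Bisection error bound: |error| ≤ (b-a)/2^n
|error| ≤ (3 - 0)/2^5 = 3/2^5
|error| ≤ 0.0937500000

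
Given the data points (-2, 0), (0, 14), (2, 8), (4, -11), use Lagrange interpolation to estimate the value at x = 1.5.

Lagrange interpolation formula:
P(x) = Σ yᵢ × Lᵢ(x)
where Lᵢ(x) = Π_{j≠i} (x - xⱼ)/(xᵢ - xⱼ)

L_0(1.5) = (1.5 - 0)/(-2 - 0) × (1.5 - 2)/(-2 - 2) × (1.5 - 4)/(-2 - 4) = -0.039062
L_1(1.5) = (1.5 - (-2))/(0 - (-2)) × (1.5 - 2)/(0 - 2) × (1.5 - 4)/(0 - 4) = 0.273438
L_2(1.5) = (1.5 - (-2))/(2 - (-2)) × (1.5 - 0)/(2 - 0) × (1.5 - 4)/(2 - 4) = 0.820312
L_3(1.5) = (1.5 - (-2))/(4 - (-2)) × (1.5 - 0)/(4 - 0) × (1.5 - 2)/(4 - 2) = -0.054688

P(1.5) = 0×L_0(1.5) + 14×L_1(1.5) + 8×L_2(1.5) + (-11)×L_3(1.5)
P(1.5) = 10.992188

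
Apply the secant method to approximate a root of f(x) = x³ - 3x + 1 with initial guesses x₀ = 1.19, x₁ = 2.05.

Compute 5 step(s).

f(x) = x³ - 3x + 1
x₀ = 1.19, x₁ = 2.05

Secant formula: x_{n+1} = x_n - f(x_n)(x_n - x_{n-1})/(f(x_n) - f(x_{n-1}))

Iteration 1:
  f(1.190000) = -0.884841
  f(2.050000) = 3.465125
  x_2 = 2.050000 - 3.465125×(2.050000 - 1.190000)/(3.465125 - (-0.884841))
       = 1.364935
Iteration 2:
  f(2.050000) = 3.465125
  f(1.364935) = -0.551865
  x_3 = 1.364935 - (-0.551865)×(1.364935 - 2.050000)/(-0.551865 - 3.465125)
       = 1.459051
Iteration 3:
  f(1.364935) = -0.551865
  f(1.459051) = -0.271080
  x_4 = 1.459051 - (-0.271080)×(1.459051 - 1.364935)/(-0.271080 - (-0.551865))
       = 1.549915
Iteration 4:
  f(1.459051) = -0.271080
  f(1.549915) = 0.073516
  x_5 = 1.549915 - 0.073516×(1.549915 - 1.459051)/(0.073516 - (-0.271080))
       = 1.530530
Iteration 5:
  f(1.549915) = 0.073516
  f(1.530530) = -0.006290
  x_6 = 1.530530 - (-0.006290)×(1.530530 - 1.549915)/(-0.006290 - 0.073516)
       = 1.532058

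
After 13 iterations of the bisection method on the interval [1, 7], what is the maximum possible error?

Bisection error bound: |error| ≤ (b-a)/2^n
|error| ≤ (7 - 1)/2^13 = 6/2^13
|error| ≤ 0.0007324219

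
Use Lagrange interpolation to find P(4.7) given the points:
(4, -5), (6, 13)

Lagrange interpolation formula:
P(x) = Σ yᵢ × Lᵢ(x)
where Lᵢ(x) = Π_{j≠i} (x - xⱼ)/(xᵢ - xⱼ)

L_0(4.7) = (4.7 - 6)/(4 - 6) = 0.650000
L_1(4.7) = (4.7 - 4)/(6 - 4) = 0.350000

P(4.7) = (-5)×L_0(4.7) + 13×L_1(4.7)
P(4.7) = 1.300000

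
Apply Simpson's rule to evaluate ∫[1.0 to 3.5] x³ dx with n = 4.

f(x) = x³
a = 1.0, b = 3.5, n = 4
h = (b - a)/n = 0.625000

Simpson's rule: (h/3)[f(x₀) + 4f(x₁) + 2f(x₂) + ... + f(xₙ)]

x_0 = 1.0000, f(x_0) = 1.000000, coefficient = 1
x_1 = 1.6250, f(x_1) = 4.291016, coefficient = 4
x_2 = 2.2500, f(x_2) = 11.390625, coefficient = 2
x_3 = 2.8750, f(x_3) = 23.763672, coefficient = 4
x_4 = 3.5000, f(x_4) = 42.875000, coefficient = 1

I ≈ (0.625000/3) × 178.875000 = 37.265625
Exact value: 37.265625
Error: 0.000000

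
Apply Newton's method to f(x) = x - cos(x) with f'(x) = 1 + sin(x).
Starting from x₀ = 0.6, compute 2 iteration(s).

f(x) = x - cos(x)
f'(x) = 1 + sin(x)
x₀ = 0.6

Newton-Raphson formula: x_{n+1} = x_n - f(x_n)/f'(x_n)

Iteration 1:
  f(0.600000) = -0.225336
  f'(0.600000) = 1.564642
  x_1 = 0.600000 - (-0.225336)/1.564642 = 0.744017
Iteration 2:
  f(0.744017) = 0.008264
  f'(0.744017) = 1.677249
  x_2 = 0.744017 - 0.008264/1.677249 = 0.739090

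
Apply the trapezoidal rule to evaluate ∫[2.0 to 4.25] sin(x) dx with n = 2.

f(x) = sin(x)
a = 2.0, b = 4.25, n = 2
h = (b - a)/n = 1.125000

Trapezoidal rule: (h/2)[f(x₀) + 2f(x₁) + 2f(x₂) + ... + f(xₙ)]

x_0 = 2.0000, f(x_0) = 0.909297, coefficient = 1
x_1 = 3.1250, f(x_1) = 0.016592, coefficient = 2
x_2 = 4.2500, f(x_2) = -0.894989, coefficient = 1

I ≈ (1.125000/2) × 0.047492 = 0.026714
Exact value: 0.029941
Error: 0.003226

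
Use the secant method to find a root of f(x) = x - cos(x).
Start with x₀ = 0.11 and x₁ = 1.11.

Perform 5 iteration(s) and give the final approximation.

f(x) = x - cos(x)
x₀ = 0.11, x₁ = 1.11

Secant formula: x_{n+1} = x_n - f(x_n)(x_n - x_{n-1})/(f(x_n) - f(x_{n-1}))

Iteration 1:
  f(0.110000) = -0.883956
  f(1.110000) = 0.665338
  x_2 = 1.110000 - 0.665338×(1.110000 - 0.110000)/(0.665338 - (-0.883956))
       = 0.680554
Iteration 2:
  f(1.110000) = 0.665338
  f(0.680554) = -0.096670
  x_3 = 0.680554 - (-0.096670)×(0.680554 - 1.110000)/(-0.096670 - 0.665338)
       = 0.735035
Iteration 3:
  f(0.680554) = -0.096670
  f(0.735035) = -0.006773
  x_4 = 0.735035 - (-0.006773)×(0.735035 - 0.680554)/(-0.006773 - (-0.096670))
       = 0.739139
Iteration 4:
  f(0.735035) = -0.006773
  f(0.739139) = 0.000091
  x_5 = 0.739139 - 0.000091×(0.739139 - 0.735035)/(0.000091 - (-0.006773))
       = 0.739085
Iteration 5:
  f(0.739139) = 0.000091
  f(0.739085) = 0.000000
  x_6 = 0.739085 - 0.000000×(0.739085 - 0.739139)/(0.000000 - 0.000091)
       = 0.739085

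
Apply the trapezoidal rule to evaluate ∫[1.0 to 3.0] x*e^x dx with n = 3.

f(x) = x*e^x
a = 1.0, b = 3.0, n = 3
h = (b - a)/n = 0.666667

Trapezoidal rule: (h/2)[f(x₀) + 2f(x₁) + 2f(x₂) + ... + f(xₙ)]

x_0 = 1.0000, f(x_0) = 2.718282, coefficient = 1
x_1 = 1.6667, f(x_1) = 8.824150, coefficient = 2
x_2 = 2.3333, f(x_2) = 24.061937, coefficient = 2
x_3 = 3.0000, f(x_3) = 60.256611, coefficient = 1

I ≈ (0.666667/2) × 128.747066 = 42.915689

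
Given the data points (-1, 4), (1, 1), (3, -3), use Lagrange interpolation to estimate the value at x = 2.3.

Lagrange interpolation formula:
P(x) = Σ yᵢ × Lᵢ(x)
where Lᵢ(x) = Π_{j≠i} (x - xⱼ)/(xᵢ - xⱼ)

L_0(2.3) = (2.3 - 1)/(-1 - 1) × (2.3 - 3)/(-1 - 3) = -0.113750
L_1(2.3) = (2.3 - (-1))/(1 - (-1)) × (2.3 - 3)/(1 - 3) = 0.577500
L_2(2.3) = (2.3 - (-1))/(3 - (-1)) × (2.3 - 1)/(3 - 1) = 0.536250

P(2.3) = 4×L_0(2.3) + 1×L_1(2.3) + (-3)×L_2(2.3)
P(2.3) = -1.486250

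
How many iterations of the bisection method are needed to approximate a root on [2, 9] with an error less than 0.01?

We need (b-a)/2^n ≤ 0.01
(9 - 2)/2^n ≤ 0.01
7/2^n ≤ 0.01
2^n ≥ 700
n ≥ log₂(700) = 9.45
n ≥ 10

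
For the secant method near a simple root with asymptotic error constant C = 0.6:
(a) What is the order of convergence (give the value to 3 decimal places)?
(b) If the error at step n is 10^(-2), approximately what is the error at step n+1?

(a) Secant method has superlinear convergence with order φ = (1+√5)/2 ≈ 1.618.
    This means |e_{n+1}| ≈ C|e_n|^1.618.

(b) With |e_n| = 10^(-2) and C = 0.6:
    |e_{n+1}| ≈ 0.6 × (10^(-2))^1.618 = 0.6 × 10^(-3.24)

(a) ≈ 1.618 (golden ratio); (b) |e_{n+1}| ≈ 3.484e-04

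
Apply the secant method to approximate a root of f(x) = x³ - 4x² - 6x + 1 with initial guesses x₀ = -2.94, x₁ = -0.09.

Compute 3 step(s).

f(x) = x³ - 4x² - 6x + 1
x₀ = -2.94, x₁ = -0.09

Secant formula: x_{n+1} = x_n - f(x_n)(x_n - x_{n-1})/(f(x_n) - f(x_{n-1}))

Iteration 1:
  f(-2.940000) = -41.346584
  f(-0.090000) = 1.506871
  x_2 = -0.090000 - 1.506871×(-0.090000 - (-2.940000))/(1.506871 - (-41.346584))
       = -0.190216
Iteration 2:
  f(-0.090000) = 1.506871
  f(-0.190216) = 1.989683
  x_3 = -0.190216 - 1.989683×(-0.190216 - (-0.090000))/(1.989683 - 1.506871)
       = 0.222776
Iteration 3:
  f(-0.190216) = 1.989683
  f(0.222776) = -0.524114
  x_4 = 0.222776 - (-0.524114)×(0.222776 - (-0.190216))/(-0.524114 - 1.989683)
       = 0.136669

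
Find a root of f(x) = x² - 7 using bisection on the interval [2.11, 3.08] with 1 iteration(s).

f(x) = x² - 7
Initial interval: [2.11, 3.08]

Iteration 1:
  c_1 = (2.110000 + 3.080000)/2 = 2.595000
  f(c_1) = f(2.595000) = -0.265975
  f(a) × f(c) ≥ 0, new interval: [2.595000, 3.080000]

After 1 iteration(s), the approximation is c_1 = 2.595000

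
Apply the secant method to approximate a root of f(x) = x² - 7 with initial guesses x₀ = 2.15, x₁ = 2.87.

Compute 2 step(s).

f(x) = x² - 7
x₀ = 2.15, x₁ = 2.87

Secant formula: x_{n+1} = x_n - f(x_n)(x_n - x_{n-1})/(f(x_n) - f(x_{n-1}))

Iteration 1:
  f(2.150000) = -2.377500
  f(2.870000) = 1.236900
  x_2 = 2.870000 - 1.236900×(2.870000 - 2.150000)/(1.236900 - (-2.377500))
       = 2.623606
Iteration 2:
  f(2.870000) = 1.236900
  f(2.623606) = -0.116694
  x_3 = 2.623606 - (-0.116694)×(2.623606 - 2.870000)/(-0.116694 - 1.236900)
       = 2.644847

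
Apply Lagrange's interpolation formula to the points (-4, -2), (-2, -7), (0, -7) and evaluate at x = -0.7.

Lagrange interpolation formula:
P(x) = Σ yᵢ × Lᵢ(x)
where Lᵢ(x) = Π_{j≠i} (x - xⱼ)/(xᵢ - xⱼ)

L_0(-0.7) = (-0.7 - (-2))/(-4 - (-2)) × (-0.7 - 0)/(-4 - 0) = -0.113750
L_1(-0.7) = (-0.7 - (-4))/(-2 - (-4)) × (-0.7 - 0)/(-2 - 0) = 0.577500
L_2(-0.7) = (-0.7 - (-4))/(0 - (-4)) × (-0.7 - (-2))/(0 - (-2)) = 0.536250

P(-0.7) = (-2)×L_0(-0.7) + (-7)×L_1(-0.7) + (-7)×L_2(-0.7)
P(-0.7) = -7.568750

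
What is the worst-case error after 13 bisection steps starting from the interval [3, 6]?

Bisection error bound: |error| ≤ (b-a)/2^n
|error| ≤ (6 - 3)/2^13 = 3/2^13
|error| ≤ 0.0003662109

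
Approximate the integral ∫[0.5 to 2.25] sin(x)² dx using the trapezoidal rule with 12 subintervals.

f(x) = sin(x)²
a = 0.5, b = 2.25, n = 12
h = (b - a)/n = 0.145833

Trapezoidal rule: (h/2)[f(x₀) + 2f(x₁) + 2f(x₂) + ... + f(xₙ)]

x_0 = 0.5000, f(x_0) = 0.229849, coefficient = 1
x_1 = 0.6458, f(x_1) = 0.362240, coefficient = 2
x_2 = 0.7917, f(x_2) = 0.506268, coefficient = 2
x_3 = 0.9375, f(x_3) = 0.649767, coefficient = 2
x_4 = 1.0833, f(x_4) = 0.780615, coefficient = 2
x_5 = 1.2292, f(x_5) = 0.887760, coefficient = 2
x_6 = 1.3750, f(x_6) = 0.962151, coefficient = 2
x_7 = 1.5208, f(x_7) = 0.997506, coefficient = 2
x_8 = 1.6667, f(x_8) = 0.990837, coefficient = 2
x_9 = 1.8125, f(x_9) = 0.942708, coefficient = 2
x_10 = 1.9583, f(x_10) = 0.857185, coefficient = 2
x_11 = 2.1042, f(x_11) = 0.741490, coefficient = 2
x_12 = 2.2500, f(x_12) = 0.605398, coefficient = 1

I ≈ (0.145833/2) × 18.192301 = 1.326522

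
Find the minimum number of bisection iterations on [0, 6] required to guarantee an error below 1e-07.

We need (b-a)/2^n ≤ 1e-07
(6 - 0)/2^n ≤ 1e-07
6/2^n ≤ 1e-07
2^n ≥ 60000000
n ≥ log₂(60000000) = 25.84
n ≥ 26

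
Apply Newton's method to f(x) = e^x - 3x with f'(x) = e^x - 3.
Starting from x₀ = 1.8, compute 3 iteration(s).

f(x) = e^x - 3x
f'(x) = e^x - 3
x₀ = 1.8

Newton-Raphson formula: x_{n+1} = x_n - f(x_n)/f'(x_n)

Iteration 1:
  f(1.800000) = 0.649647
  f'(1.800000) = 3.049647
  x_1 = 1.800000 - 0.649647/3.049647 = 1.586976
Iteration 2:
  f(1.586976) = 0.128015
  f'(1.586976) = 1.888943
  x_2 = 1.586976 - 0.128015/1.888943 = 1.519206
Iteration 3:
  f(1.519206) = 0.010978
  f'(1.519206) = 1.568595
  x_3 = 1.519206 - 0.010978/1.568595 = 1.512207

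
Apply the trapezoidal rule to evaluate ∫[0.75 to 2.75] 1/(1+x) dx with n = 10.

f(x) = 1/(1+x)
a = 0.75, b = 2.75, n = 10
h = (b - a)/n = 0.200000

Trapezoidal rule: (h/2)[f(x₀) + 2f(x₁) + 2f(x₂) + ... + f(xₙ)]

x_0 = 0.7500, f(x_0) = 0.571429, coefficient = 1
x_1 = 0.9500, f(x_1) = 0.512821, coefficient = 2
x_2 = 1.1500, f(x_2) = 0.465116, coefficient = 2
x_3 = 1.3500, f(x_3) = 0.425532, coefficient = 2
x_4 = 1.5500, f(x_4) = 0.392157, coefficient = 2
x_5 = 1.7500, f(x_5) = 0.363636, coefficient = 2
x_6 = 1.9500, f(x_6) = 0.338983, coefficient = 2
x_7 = 2.1500, f(x_7) = 0.317460, coefficient = 2
x_8 = 2.3500, f(x_8) = 0.298507, coefficient = 2
x_9 = 2.5500, f(x_9) = 0.281690, coefficient = 2
x_10 = 2.7500, f(x_10) = 0.266667, coefficient = 1

I ≈ (0.200000/2) × 7.629901 = 0.762990
Exact value: 0.762140
Error: 0.000850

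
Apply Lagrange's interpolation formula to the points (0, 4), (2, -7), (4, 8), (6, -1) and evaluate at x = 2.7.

Lagrange interpolation formula:
P(x) = Σ yᵢ × Lᵢ(x)
where Lᵢ(x) = Π_{j≠i} (x - xⱼ)/(xᵢ - xⱼ)

L_0(2.7) = (2.7 - 2)/(0 - 2) × (2.7 - 4)/(0 - 4) × (2.7 - 6)/(0 - 6) = -0.062563
L_1(2.7) = (2.7 - 0)/(2 - 0) × (2.7 - 4)/(2 - 4) × (2.7 - 6)/(2 - 6) = 0.723937
L_2(2.7) = (2.7 - 0)/(4 - 0) × (2.7 - 2)/(4 - 2) × (2.7 - 6)/(4 - 6) = 0.389813
L_3(2.7) = (2.7 - 0)/(6 - 0) × (2.7 - 2)/(6 - 2) × (2.7 - 4)/(6 - 4) = -0.051188

P(2.7) = 4×L_0(2.7) + (-7)×L_1(2.7) + 8×L_2(2.7) + (-1)×L_3(2.7)
P(2.7) = -2.148125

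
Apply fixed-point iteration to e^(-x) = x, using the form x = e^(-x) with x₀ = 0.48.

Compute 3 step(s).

Equation: e^(-x) = x
Fixed-point form: x = e^(-x)
x₀ = 0.48

x_1 = g(0.480000) = 0.618783
x_2 = g(0.618783) = 0.538599
x_3 = g(0.538599) = 0.583565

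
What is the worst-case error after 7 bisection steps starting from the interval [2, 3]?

Bisection error bound: |error| ≤ (b-a)/2^n
|error| ≤ (3 - 2)/2^7 = 1/2^7
|error| ≤ 0.0078125000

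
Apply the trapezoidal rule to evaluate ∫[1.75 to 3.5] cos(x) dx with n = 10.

f(x) = cos(x)
a = 1.75, b = 3.5, n = 10
h = (b - a)/n = 0.175000

Trapezoidal rule: (h/2)[f(x₀) + 2f(x₁) + 2f(x₂) + ... + f(xₙ)]

x_0 = 1.7500, f(x_0) = -0.178246, coefficient = 1
x_1 = 1.9250, f(x_1) = -0.346844, coefficient = 2
x_2 = 2.1000, f(x_2) = -0.504846, coefficient = 2
x_3 = 2.2750, f(x_3) = -0.647427, coefficient = 2
x_4 = 2.4500, f(x_4) = -0.770231, coefficient = 2
x_5 = 2.6250, f(x_5) = -0.869507, coefficient = 2
x_6 = 2.8000, f(x_6) = -0.942222, coefficient = 2
x_7 = 2.9750, f(x_7) = -0.986156, coefficient = 2
x_8 = 3.1500, f(x_8) = -0.999965, coefficient = 2
x_9 = 3.3250, f(x_9) = -0.983228, coefficient = 2
x_10 = 3.5000, f(x_10) = -0.936457, coefficient = 1

I ≈ (0.175000/2) × -15.215554 = -1.331361
Exact value: -1.334769
Error: 0.003408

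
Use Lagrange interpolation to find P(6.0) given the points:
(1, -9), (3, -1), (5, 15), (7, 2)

Lagrange interpolation formula:
P(x) = Σ yᵢ × Lᵢ(x)
where Lᵢ(x) = Π_{j≠i} (x - xⱼ)/(xᵢ - xⱼ)

L_0(6.0) = (6.0 - 3)/(1 - 3) × (6.0 - 5)/(1 - 5) × (6.0 - 7)/(1 - 7) = 0.062500
L_1(6.0) = (6.0 - 1)/(3 - 1) × (6.0 - 5)/(3 - 5) × (6.0 - 7)/(3 - 7) = -0.312500
L_2(6.0) = (6.0 - 1)/(5 - 1) × (6.0 - 3)/(5 - 3) × (6.0 - 7)/(5 - 7) = 0.937500
L_3(6.0) = (6.0 - 1)/(7 - 1) × (6.0 - 3)/(7 - 3) × (6.0 - 5)/(7 - 5) = 0.312500

P(6.0) = (-9)×L_0(6.0) + (-1)×L_1(6.0) + 15×L_2(6.0) + 2×L_3(6.0)
P(6.0) = 14.437500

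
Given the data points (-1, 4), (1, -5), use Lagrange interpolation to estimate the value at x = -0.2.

Lagrange interpolation formula:
P(x) = Σ yᵢ × Lᵢ(x)
where Lᵢ(x) = Π_{j≠i} (x - xⱼ)/(xᵢ - xⱼ)

L_0(-0.2) = (-0.2 - 1)/(-1 - 1) = 0.600000
L_1(-0.2) = (-0.2 - (-1))/(1 - (-1)) = 0.400000

P(-0.2) = 4×L_0(-0.2) + (-5)×L_1(-0.2)
P(-0.2) = 0.400000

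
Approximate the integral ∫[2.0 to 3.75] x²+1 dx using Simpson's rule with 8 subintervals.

f(x) = x²+1
a = 2.0, b = 3.75, n = 8
h = (b - a)/n = 0.218750

Simpson's rule: (h/3)[f(x₀) + 4f(x₁) + 2f(x₂) + ... + f(xₙ)]

x_0 = 2.0000, f(x_0) = 5.000000, coefficient = 1
x_1 = 2.2188, f(x_1) = 5.922852, coefficient = 4
x_2 = 2.4375, f(x_2) = 6.941406, coefficient = 2
x_3 = 2.6562, f(x_3) = 8.055664, coefficient = 4
x_4 = 2.8750, f(x_4) = 9.265625, coefficient = 2
x_5 = 3.0938, f(x_5) = 10.571289, coefficient = 4
x_6 = 3.3125, f(x_6) = 11.972656, coefficient = 2
x_7 = 3.5312, f(x_7) = 13.469727, coefficient = 4
x_8 = 3.7500, f(x_8) = 15.062500, coefficient = 1

I ≈ (0.218750/3) × 228.500000 = 16.661458
Exact value: 16.661458
Error: 0.000000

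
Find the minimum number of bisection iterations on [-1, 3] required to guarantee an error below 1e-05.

We need (b-a)/2^n ≤ 1e-05
(3 - (-1))/2^n ≤ 1e-05
4/2^n ≤ 1e-05
2^n ≥ 400000
n ≥ log₂(400000) = 18.61
n ≥ 19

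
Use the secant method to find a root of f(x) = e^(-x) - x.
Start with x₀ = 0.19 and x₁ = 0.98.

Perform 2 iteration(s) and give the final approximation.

f(x) = e^(-x) - x
x₀ = 0.19, x₁ = 0.98

Secant formula: x_{n+1} = x_n - f(x_n)(x_n - x_{n-1})/(f(x_n) - f(x_{n-1}))

Iteration 1:
  f(0.190000) = 0.636959
  f(0.980000) = -0.604689
  x_2 = 0.980000 - (-0.604689)×(0.980000 - 0.190000)/(-0.604689 - 0.636959)
       = 0.595266
Iteration 2:
  f(0.980000) = -0.604689
  f(0.595266) = -0.043850
  x_3 = 0.595266 - (-0.043850)×(0.595266 - 0.980000)/(-0.043850 - (-0.604689))
       = 0.565185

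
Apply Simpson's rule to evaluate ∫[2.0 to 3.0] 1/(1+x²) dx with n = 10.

f(x) = 1/(1+x²)
a = 2.0, b = 3.0, n = 10
h = (b - a)/n = 0.100000

Simpson's rule: (h/3)[f(x₀) + 4f(x₁) + 2f(x₂) + ... + f(xₙ)]

x_0 = 2.0000, f(x_0) = 0.200000, coefficient = 1
x_1 = 2.1000, f(x_1) = 0.184843, coefficient = 4
x_2 = 2.2000, f(x_2) = 0.171233, coefficient = 2
x_3 = 2.3000, f(x_3) = 0.158983, coefficient = 4
x_4 = 2.4000, f(x_4) = 0.147929, coefficient = 2
x_5 = 2.5000, f(x_5) = 0.137931, coefficient = 4
x_6 = 2.6000, f(x_6) = 0.128866, coefficient = 2
x_7 = 2.7000, f(x_7) = 0.120627, coefficient = 4
x_8 = 2.8000, f(x_8) = 0.113122, coefficient = 2
x_9 = 2.9000, f(x_9) = 0.106270, coefficient = 4
x_10 = 3.0000, f(x_10) = 0.100000, coefficient = 1

I ≈ (0.100000/3) × 4.256915 = 0.141897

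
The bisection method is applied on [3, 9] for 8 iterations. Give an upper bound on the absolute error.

Bisection error bound: |error| ≤ (b-a)/2^n
|error| ≤ (9 - 3)/2^8 = 6/2^8
|error| ≤ 0.0234375000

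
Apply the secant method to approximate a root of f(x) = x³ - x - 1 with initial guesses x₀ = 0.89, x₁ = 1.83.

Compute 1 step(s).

f(x) = x³ - x - 1
x₀ = 0.89, x₁ = 1.83

Secant formula: x_{n+1} = x_n - f(x_n)(x_n - x_{n-1})/(f(x_n) - f(x_{n-1}))

Iteration 1:
  f(0.890000) = -1.185031
  f(1.830000) = 3.298487
  x_2 = 1.830000 - 3.298487×(1.830000 - 0.890000)/(3.298487 - (-1.185031))
       = 1.138450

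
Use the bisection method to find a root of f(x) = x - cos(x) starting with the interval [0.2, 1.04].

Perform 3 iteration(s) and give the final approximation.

f(x) = x - cos(x)
Initial interval: [0.2, 1.04]

Iteration 1:
  c_1 = (0.200000 + 1.040000)/2 = 0.620000
  f(c_1) = f(0.620000) = -0.193878
  f(a) × f(c) ≥ 0, new interval: [0.620000, 1.040000]
Iteration 2:
  c_2 = (0.620000 + 1.040000)/2 = 0.830000
  f(c_2) = f(0.830000) = 0.155124
  f(a) × f(c) < 0, new interval: [0.620000, 0.830000]
Iteration 3:
  c_3 = (0.620000 + 0.830000)/2 = 0.725000
  f(c_3) = f(0.725000) = -0.023499
  f(a) × f(c) ≥ 0, new interval: [0.725000, 0.830000]

After 3 iteration(s), the approximation is c_3 = 0.725000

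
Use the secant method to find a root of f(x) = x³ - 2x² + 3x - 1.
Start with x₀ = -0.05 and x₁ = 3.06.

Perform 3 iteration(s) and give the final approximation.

f(x) = x³ - 2x² + 3x - 1
x₀ = -0.05, x₁ = 3.06

Secant formula: x_{n+1} = x_n - f(x_n)(x_n - x_{n-1})/(f(x_n) - f(x_{n-1}))

Iteration 1:
  f(-0.050000) = -1.155125
  f(3.060000) = 18.105416
  x_2 = 3.060000 - 18.105416×(3.060000 - (-0.050000))/(18.105416 - (-1.155125))
       = 0.136518
Iteration 2:
  f(3.060000) = 18.105416
  f(0.136518) = -0.625176
  x_3 = 0.136518 - (-0.625176)×(0.136518 - 3.060000)/(-0.625176 - 18.105416)
       = 0.234096
Iteration 3:
  f(0.136518) = -0.625176
  f(0.234096) = -0.394485
  x_4 = 0.234096 - (-0.394485)×(0.234096 - 0.136518)/(-0.394485 - (-0.625176))
       = 0.400956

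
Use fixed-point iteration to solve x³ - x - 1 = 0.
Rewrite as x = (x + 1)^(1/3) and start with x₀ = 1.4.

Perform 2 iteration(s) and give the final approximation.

Equation: x³ - x - 1 = 0
Fixed-point form: x = (x + 1)^(1/3)
x₀ = 1.4

x_1 = g(1.400000) = 1.338866
x_2 = g(1.338866) = 1.327400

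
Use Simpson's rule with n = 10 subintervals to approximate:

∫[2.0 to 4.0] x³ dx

f(x) = x³
a = 2.0, b = 4.0, n = 10
h = (b - a)/n = 0.200000

Simpson's rule: (h/3)[f(x₀) + 4f(x₁) + 2f(x₂) + ... + f(xₙ)]

x_0 = 2.0000, f(x_0) = 8.000000, coefficient = 1
x_1 = 2.2000, f(x_1) = 10.648000, coefficient = 4
x_2 = 2.4000, f(x_2) = 13.824000, coefficient = 2
x_3 = 2.6000, f(x_3) = 17.576000, coefficient = 4
x_4 = 2.8000, f(x_4) = 21.952000, coefficient = 2
x_5 = 3.0000, f(x_5) = 27.000000, coefficient = 4
x_6 = 3.2000, f(x_6) = 32.768000, coefficient = 2
x_7 = 3.4000, f(x_7) = 39.304000, coefficient = 4
x_8 = 3.6000, f(x_8) = 46.656000, coefficient = 2
x_9 = 3.8000, f(x_9) = 54.872000, coefficient = 4
x_10 = 4.0000, f(x_10) = 64.000000, coefficient = 1

I ≈ (0.200000/3) × 900.000000 = 60.000000
Exact value: 60.000000
Error: 0.000000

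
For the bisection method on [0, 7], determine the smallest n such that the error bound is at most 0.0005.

We need (b-a)/2^n ≤ 0.0005
(7 - 0)/2^n ≤ 0.0005
7/2^n ≤ 0.0005
2^n ≥ 14000
n ≥ log₂(14000) = 13.77
n ≥ 14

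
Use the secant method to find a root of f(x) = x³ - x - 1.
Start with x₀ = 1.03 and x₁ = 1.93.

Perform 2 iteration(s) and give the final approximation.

f(x) = x³ - x - 1
x₀ = 1.03, x₁ = 1.93

Secant formula: x_{n+1} = x_n - f(x_n)(x_n - x_{n-1})/(f(x_n) - f(x_{n-1}))

Iteration 1:
  f(1.030000) = -0.937273
  f(1.930000) = 4.259057
  x_2 = 1.930000 - 4.259057×(1.930000 - 1.030000)/(4.259057 - (-0.937273))
       = 1.192335
Iteration 2:
  f(1.930000) = 4.259057
  f(1.192335) = -0.497237
  x_3 = 1.192335 - (-0.497237)×(1.192335 - 1.930000)/(-0.497237 - 4.259057)
       = 1.269453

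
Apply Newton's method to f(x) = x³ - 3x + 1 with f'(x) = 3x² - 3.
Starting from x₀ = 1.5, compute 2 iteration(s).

f(x) = x³ - 3x + 1
f'(x) = 3x² - 3
x₀ = 1.5

Newton-Raphson formula: x_{n+1} = x_n - f(x_n)/f'(x_n)

Iteration 1:
  f(1.500000) = -0.125000
  f'(1.500000) = 3.750000
  x_1 = 1.500000 - (-0.125000)/3.750000 = 1.533333
Iteration 2:
  f(1.533333) = 0.005037
  f'(1.533333) = 4.053333
  x_2 = 1.533333 - 0.005037/4.053333 = 1.532091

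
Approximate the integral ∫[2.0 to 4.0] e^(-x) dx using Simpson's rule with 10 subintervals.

f(x) = e^(-x)
a = 2.0, b = 4.0, n = 10
h = (b - a)/n = 0.200000

Simpson's rule: (h/3)[f(x₀) + 4f(x₁) + 2f(x₂) + ... + f(xₙ)]

x_0 = 2.0000, f(x_0) = 0.135335, coefficient = 1
x_1 = 2.2000, f(x_1) = 0.110803, coefficient = 4
x_2 = 2.4000, f(x_2) = 0.090718, coefficient = 2
x_3 = 2.6000, f(x_3) = 0.074274, coefficient = 4
x_4 = 2.8000, f(x_4) = 0.060810, coefficient = 2
x_5 = 3.0000, f(x_5) = 0.049787, coefficient = 4
x_6 = 3.2000, f(x_6) = 0.040762, coefficient = 2
x_7 = 3.4000, f(x_7) = 0.033373, coefficient = 4
x_8 = 3.6000, f(x_8) = 0.027324, coefficient = 2
x_9 = 3.8000, f(x_9) = 0.022371, coefficient = 4
x_10 = 4.0000, f(x_10) = 0.018316, coefficient = 1

I ≈ (0.200000/3) × 1.755310 = 0.117021
Exact value: 0.117020
Error: 0.000001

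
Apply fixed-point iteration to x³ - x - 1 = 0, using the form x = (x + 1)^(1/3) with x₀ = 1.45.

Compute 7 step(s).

Equation: x³ - x - 1 = 0
Fixed-point form: x = (x + 1)^(1/3)
x₀ = 1.45

x_1 = g(1.450000) = 1.348100
x_2 = g(1.348100) = 1.329144
x_3 = g(1.329144) = 1.325558
x_4 = g(1.325558) = 1.324878
x_5 = g(1.324878) = 1.324748
x_6 = g(1.324748) = 1.324724
x_7 = g(1.324724) = 1.324719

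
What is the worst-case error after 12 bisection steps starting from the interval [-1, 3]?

Bisection error bound: |error| ≤ (b-a)/2^n
|error| ≤ (3 - (-1))/2^12 = 4/2^12
|error| ≤ 0.0009765625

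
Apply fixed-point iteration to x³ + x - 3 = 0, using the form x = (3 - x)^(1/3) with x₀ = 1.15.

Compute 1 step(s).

Equation: x³ + x - 3 = 0
Fixed-point form: x = (3 - x)^(1/3)
x₀ = 1.15

x_1 = g(1.150000) = 1.227601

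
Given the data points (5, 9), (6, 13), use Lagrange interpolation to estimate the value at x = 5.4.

Lagrange interpolation formula:
P(x) = Σ yᵢ × Lᵢ(x)
where Lᵢ(x) = Π_{j≠i} (x - xⱼ)/(xᵢ - xⱼ)

L_0(5.4) = (5.4 - 6)/(5 - 6) = 0.600000
L_1(5.4) = (5.4 - 5)/(6 - 5) = 0.400000

P(5.4) = 9×L_0(5.4) + 13×L_1(5.4)
P(5.4) = 10.600000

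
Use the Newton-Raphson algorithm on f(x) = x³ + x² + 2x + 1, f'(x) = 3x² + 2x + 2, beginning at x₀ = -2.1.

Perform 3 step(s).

f(x) = x³ + x² + 2x + 1
f'(x) = 3x² + 2x + 2
x₀ = -2.1

Newton-Raphson formula: x_{n+1} = x_n - f(x_n)/f'(x_n)

Iteration 1:
  f(-2.100000) = -8.051000
  f'(-2.100000) = 11.030000
  x_1 = -2.100000 - (-8.051000)/11.030000 = -1.370082
Iteration 2:
  f(-1.370082) = -2.434852
  f'(-1.370082) = 4.891208
  x_2 = -1.370082 - (-2.434852)/4.891208 = -0.872280
Iteration 3:
  f(-0.872280) = -0.647381
  f'(-0.872280) = 2.538056
  x_3 = -0.872280 - (-0.647381)/2.538056 = -0.617210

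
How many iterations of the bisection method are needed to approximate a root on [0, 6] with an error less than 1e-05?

We need (b-a)/2^n ≤ 1e-05
(6 - 0)/2^n ≤ 1e-05
6/2^n ≤ 1e-05
2^n ≥ 600000
n ≥ log₂(600000) = 19.19
n ≥ 20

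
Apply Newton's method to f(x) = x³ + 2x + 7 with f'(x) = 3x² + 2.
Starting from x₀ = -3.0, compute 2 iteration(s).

f(x) = x³ + 2x + 7
f'(x) = 3x² + 2
x₀ = -3.0

Newton-Raphson formula: x_{n+1} = x_n - f(x_n)/f'(x_n)

Iteration 1:
  f(-3.000000) = -26.000000
  f'(-3.000000) = 29.000000
  x_1 = -3.000000 - (-26.000000)/29.000000 = -2.103448
Iteration 2:
  f(-2.103448) = -6.513592
  f'(-2.103448) = 15.273484
  x_2 = -2.103448 - (-6.513592)/15.273484 = -1.676984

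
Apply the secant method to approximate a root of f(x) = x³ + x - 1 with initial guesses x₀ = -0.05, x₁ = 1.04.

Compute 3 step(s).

f(x) = x³ + x - 1
x₀ = -0.05, x₁ = 1.04

Secant formula: x_{n+1} = x_n - f(x_n)(x_n - x_{n-1})/(f(x_n) - f(x_{n-1}))

Iteration 1:
  f(-0.050000) = -1.050125
  f(1.040000) = 1.164864
  x_2 = 1.040000 - 1.164864×(1.040000 - (-0.050000))/(1.164864 - (-1.050125))
       = 0.466768
Iteration 2:
  f(1.040000) = 1.164864
  f(0.466768) = -0.431536
  x_3 = 0.466768 - (-0.431536)×(0.466768 - 1.040000)/(-0.431536 - 1.164864)
       = 0.621723
Iteration 3:
  f(0.466768) = -0.431536
  f(0.621723) = -0.137956
  x_4 = 0.621723 - (-0.137956)×(0.621723 - 0.466768)/(-0.137956 - (-0.431536))
       = 0.694538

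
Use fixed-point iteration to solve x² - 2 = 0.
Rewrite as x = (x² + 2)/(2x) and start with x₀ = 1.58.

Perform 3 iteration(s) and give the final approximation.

Equation: x² - 2 = 0
Fixed-point form: x = (x² + 2)/(2x)
x₀ = 1.58

x_1 = g(1.580000) = 1.422911
x_2 = g(1.422911) = 1.414240
x_3 = g(1.414240) = 1.414214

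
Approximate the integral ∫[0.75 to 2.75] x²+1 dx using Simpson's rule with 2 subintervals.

f(x) = x²+1
a = 0.75, b = 2.75, n = 2
h = (b - a)/n = 1.000000

Simpson's rule: (h/3)[f(x₀) + 4f(x₁) + 2f(x₂) + ... + f(xₙ)]

x_0 = 0.7500, f(x_0) = 1.562500, coefficient = 1
x_1 = 1.7500, f(x_1) = 4.062500, coefficient = 4
x_2 = 2.7500, f(x_2) = 8.562500, coefficient = 1

I ≈ (1.000000/3) × 26.375000 = 8.791667
Exact value: 8.791667
Error: 0.000000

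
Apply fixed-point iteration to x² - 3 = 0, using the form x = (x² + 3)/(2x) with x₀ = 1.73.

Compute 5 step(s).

Equation: x² - 3 = 0
Fixed-point form: x = (x² + 3)/(2x)
x₀ = 1.73

x_1 = g(1.730000) = 1.732052
x_2 = g(1.732052) = 1.732051
x_3 = g(1.732051) = 1.732051
x_4 = g(1.732051) = 1.732051
x_5 = g(1.732051) = 1.732051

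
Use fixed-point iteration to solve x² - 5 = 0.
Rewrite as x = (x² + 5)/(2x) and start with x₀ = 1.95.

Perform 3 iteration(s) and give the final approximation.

Equation: x² - 5 = 0
Fixed-point form: x = (x² + 5)/(2x)
x₀ = 1.95

x_1 = g(1.950000) = 2.257051
x_2 = g(2.257051) = 2.236166
x_3 = g(2.236166) = 2.236068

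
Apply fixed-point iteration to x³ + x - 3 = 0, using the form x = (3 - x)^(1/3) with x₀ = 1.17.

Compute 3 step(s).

Equation: x³ + x - 3 = 0
Fixed-point form: x = (3 - x)^(1/3)
x₀ = 1.17

x_1 = g(1.170000) = 1.223161
x_2 = g(1.223161) = 1.211200
x_3 = g(1.211200) = 1.213912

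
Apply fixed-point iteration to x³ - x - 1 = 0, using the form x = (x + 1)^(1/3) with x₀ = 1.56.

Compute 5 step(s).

Equation: x³ - x - 1 = 0
Fixed-point form: x = (x + 1)^(1/3)
x₀ = 1.56

x_1 = g(1.560000) = 1.367981
x_2 = g(1.367981) = 1.332885
x_3 = g(1.332885) = 1.326267
x_4 = g(1.326267) = 1.325012
x_5 = g(1.325012) = 1.324774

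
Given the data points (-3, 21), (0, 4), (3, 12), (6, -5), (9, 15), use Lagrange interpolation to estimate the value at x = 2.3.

Lagrange interpolation formula:
P(x) = Σ yᵢ × Lᵢ(x)
where Lᵢ(x) = Π_{j≠i} (x - xⱼ)/(xᵢ - xⱼ)

L_0(2.3) = (2.3 - 0)/(-3 - 0) × (2.3 - 3)/(-3 - 3) × (2.3 - 6)/(-3 - 6) × (2.3 - 9)/(-3 - 9) = -0.020531
L_1(2.3) = (2.3 - (-3))/(0 - (-3)) × (2.3 - 3)/(0 - 3) × (2.3 - 6)/(0 - 6) × (2.3 - 9)/(0 - 9) = 0.189241
L_2(2.3) = (2.3 - (-3))/(3 - (-3)) × (2.3 - 0)/(3 - 0) × (2.3 - 6)/(3 - 6) × (2.3 - 9)/(3 - 9) = 0.932685
L_3(2.3) = (2.3 - (-3))/(6 - (-3)) × (2.3 - 0)/(6 - 0) × (2.3 - 3)/(6 - 3) × (2.3 - 9)/(6 - 9) = -0.117636
L_4(2.3) = (2.3 - (-3))/(9 - (-3)) × (2.3 - 0)/(9 - 0) × (2.3 - 3)/(9 - 3) × (2.3 - 6)/(9 - 6) = 0.016241

P(2.3) = 21×L_0(2.3) + 4×L_1(2.3) + 12×L_2(2.3) + (-5)×L_3(2.3) + 15×L_4(2.3)
P(2.3) = 12.349833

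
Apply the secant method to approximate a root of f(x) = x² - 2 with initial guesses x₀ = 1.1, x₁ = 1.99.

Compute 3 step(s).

f(x) = x² - 2
x₀ = 1.1, x₁ = 1.99

Secant formula: x_{n+1} = x_n - f(x_n)(x_n - x_{n-1})/(f(x_n) - f(x_{n-1}))

Iteration 1:
  f(1.100000) = -0.790000
  f(1.990000) = 1.960100
  x_2 = 1.990000 - 1.960100×(1.990000 - 1.100000)/(1.960100 - (-0.790000))
       = 1.355663
Iteration 2:
  f(1.990000) = 1.960100
  f(1.355663) = -0.162177
  x_3 = 1.355663 - (-0.162177)×(1.355663 - 1.990000)/(-0.162177 - 1.960100)
       = 1.404137
Iteration 3:
  f(1.355663) = -0.162177
  f(1.404137) = -0.028399
  x_4 = 1.404137 - (-0.028399)×(1.404137 - 1.355663)/(-0.028399 - (-0.162177))
       = 1.414427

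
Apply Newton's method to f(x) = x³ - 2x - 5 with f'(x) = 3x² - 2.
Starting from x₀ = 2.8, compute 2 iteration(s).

f(x) = x³ - 2x - 5
f'(x) = 3x² - 2
x₀ = 2.8

Newton-Raphson formula: x_{n+1} = x_n - f(x_n)/f'(x_n)

Iteration 1:
  f(2.800000) = 11.352000
  f'(2.800000) = 21.520000
  x_1 = 2.800000 - 11.352000/21.520000 = 2.272491
Iteration 2:
  f(2.272491) = 2.190647
  f'(2.272491) = 13.492642
  x_2 = 2.272491 - 2.190647/13.492642 = 2.110132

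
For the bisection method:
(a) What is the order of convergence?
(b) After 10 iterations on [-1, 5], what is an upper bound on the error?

(a) Bisection has linear (order 1) convergence; the error is halved each step.

(b) Error bound = (b-a)/2^n = (5 - (-1))/2^{10}
    = 6/2^{10}

(a) 1 (linear); (b) error ≤ 5.86e-03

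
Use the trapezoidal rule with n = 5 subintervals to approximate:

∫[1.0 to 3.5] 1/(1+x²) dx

f(x) = 1/(1+x²)
a = 1.0, b = 3.5, n = 5
h = (b - a)/n = 0.500000

Trapezoidal rule: (h/2)[f(x₀) + 2f(x₁) + 2f(x₂) + ... + f(xₙ)]

x_0 = 1.0000, f(x_0) = 0.500000, coefficient = 1
x_1 = 1.5000, f(x_1) = 0.307692, coefficient = 2
x_2 = 2.0000, f(x_2) = 0.200000, coefficient = 2
x_3 = 2.5000, f(x_3) = 0.137931, coefficient = 2
x_4 = 3.0000, f(x_4) = 0.100000, coefficient = 2
x_5 = 3.5000, f(x_5) = 0.075472, coefficient = 1

I ≈ (0.500000/2) × 2.066718 = 0.516680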